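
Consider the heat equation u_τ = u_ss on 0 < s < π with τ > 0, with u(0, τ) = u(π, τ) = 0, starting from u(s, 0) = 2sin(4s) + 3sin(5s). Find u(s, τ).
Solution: Separating variables: u = Σ c_n exp(-n²τ) sin(ns). From u(s,0) = 2sin(4s) + 3sin(5s): c_4=2, c_5=3.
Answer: u(s, τ) = 2exp(-16τ)sin(4s) + 3exp(-25τ)sin(5s)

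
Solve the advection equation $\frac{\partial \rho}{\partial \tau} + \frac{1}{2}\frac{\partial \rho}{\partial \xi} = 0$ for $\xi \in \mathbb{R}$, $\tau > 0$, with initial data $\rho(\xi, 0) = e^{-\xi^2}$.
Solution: By characteristics ($d\xi/d\tau = 1/2$), $\rho(\xi,\tau) = f(\xi - \frac{1}{2}\tau)$ with $f = \rho( \cdot , 0)$.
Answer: $\rho(\xi, \tau) = e^{-(-\tau/2 + \xi)^2}$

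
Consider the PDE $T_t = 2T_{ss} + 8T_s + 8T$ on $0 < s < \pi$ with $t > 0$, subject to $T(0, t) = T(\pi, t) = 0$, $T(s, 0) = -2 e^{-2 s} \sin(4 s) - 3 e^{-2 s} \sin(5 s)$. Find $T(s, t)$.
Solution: Substitute $T = e^{-2s}u$.
Then $T_s = e^{-2s}(u_s - 2u)$, $T_{ss} = e^{-2s}(u_{ss} - 4u_s + 4u)$, $T_t = e^{-2s}u_t$; substituting and dividing by $e^{-2s}$, the lower-order terms cancel: $u_t = 2u_{ss}$ (standard heat equation).
Data for $u$: $u(s,0) = e^{2s}T(s,0) = -2 \sin(4 s) - 3 \sin(5 s)$. The boundary conditions carry over: $u(0,t) = u(\pi,t) = 0$.
Separating variables: $u = \sum c_n e^{-2n^2t} \sin(ns)$. From $u(s,0) = -2 \sin(4 s) - 3 \sin(5 s)$: $c_4=-2, c_5=-3$.
So $u(s,t) = -2 e^{-32 t} \sin(4 s) - 3 e^{-50 t} \sin(5 s)$, and $T(s,t) = e^{-2s}u(s,t)$.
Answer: $T(s, t) = -2 e^{-2 s} e^{-32 t} \sin(4 s) - 3 e^{-2 s} e^{-50 t} \sin(5 s)$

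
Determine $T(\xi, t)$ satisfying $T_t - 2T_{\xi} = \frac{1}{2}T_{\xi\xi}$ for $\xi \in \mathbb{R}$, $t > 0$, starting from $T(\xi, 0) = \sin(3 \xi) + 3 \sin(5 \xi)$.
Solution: Moving frame: $\eta = \xi + 2t$, $\sigma = t$, $T = u(\eta,\sigma)$, so $T_t = u_{\sigma} + 2u_{\eta}$ and $T_{\xi\xi} = u_{\eta\eta}$.
Hence $T_t - 2T_{\xi} = u_{\sigma}$ and the PDE becomes the heat equation $u_{\sigma} = \frac{1}{2}u_{\eta\eta}$ on $\eta \in \mathbb{R}$.
Initial data: $u(\eta,0) = T(\eta,0) = \sin(3 \eta) + 3 \sin(5 \eta)$. Each mode $\sin(n\eta)$ decays as $e^{-n^2\sigma/2}$ on $\mathbb{R}$, so $u(\eta,\sigma) = \sum c_n e^{-n^2\sigma/2} \sin(n\eta)$ with $c_3=1, c_5=3$: $u(\eta,\sigma) = e^{-9 \sigma/2} \sin(3 \eta) + 3 e^{-25 \sigma/2} \sin(5 \eta)$.
Substituting back: $T(\xi,t) = u(\xi + 2t, t)$.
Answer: $T(\xi, t) = e^{-9 t/2} \sin(3 \xi + 6 t) + 3 e^{-25 t/2} \sin(5 \xi + 10 t)$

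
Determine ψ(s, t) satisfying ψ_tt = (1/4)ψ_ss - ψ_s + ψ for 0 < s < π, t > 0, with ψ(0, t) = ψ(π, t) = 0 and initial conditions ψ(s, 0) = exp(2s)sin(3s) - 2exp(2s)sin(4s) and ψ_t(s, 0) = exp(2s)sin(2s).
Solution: Substitute ψ = exp(2s)u.
Then ψ_s = exp(2s)(u_s + 2u), ψ_ss = exp(2s)(u_ss + 4u_s + 4u), ψ_tt = exp(2s)u_tt; substituting and dividing by exp(2s), the lower-order terms cancel: u_tt = (1/4)u_ss (standard wave equation).
Data for u: u(s,0) = exp(-2s)ψ(s,0) = sin(3s) - 2sin(4s); u_t(s,0) = exp(-2s)ψ_t(s,0) = sin(2s). The boundary conditions carry over: u(0,t) = u(π,t) = 0.
Separating variables: u = Σ [A_n cos(ω_n t) + B_n sin(ω_n t)] sin(ns), ω_n = n/2. From ICs (B_n = velocity coefficient / ω_n): A_3=1, A_4=-2, B_2=1.
So u(s,t) = sin(2s)sin(t) + sin(3s)cos(3t/2) - 2sin(4s)cos(2t), and ψ(s,t) = exp(2s)u(s,t).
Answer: ψ(s, t) = exp(2s)sin(2s)sin(t) + exp(2s)sin(3s)cos(3t/2) - 2exp(2s)sin(4s)cos(2t)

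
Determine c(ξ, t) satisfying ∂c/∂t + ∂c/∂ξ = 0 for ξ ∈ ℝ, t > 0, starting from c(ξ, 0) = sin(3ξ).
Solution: By method of characteristics (waves move right with speed 1):
Along characteristics ξ - t = const, c is constant, so c(ξ,t) = f(ξ - t) with f = c(·, 0).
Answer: c(ξ, t) = -sin(3t - 3ξ)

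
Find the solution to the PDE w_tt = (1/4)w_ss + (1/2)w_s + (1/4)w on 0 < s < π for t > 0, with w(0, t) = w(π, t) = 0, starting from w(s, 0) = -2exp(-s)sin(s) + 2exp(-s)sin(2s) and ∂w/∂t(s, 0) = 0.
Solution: Substitute w = exp(-s)u.
Then w_s = exp(-s)(u_s - u), w_ss = exp(-s)(u_ss - 2u_s + u), w_tt = exp(-s)u_tt; substituting and dividing by exp(-s), the lower-order terms cancel: u_tt = (1/4)u_ss (standard wave equation).
Data for u: u(s,0) = exp(s)w(s,0) = -2sin(s) + 2sin(2s); u_t(s,0) = exp(s)w_t(s,0) = 0. The boundary conditions carry over: u(0,t) = u(π,t) = 0.
Separating variables: u = Σ [A_n cos(ω_n t) + B_n sin(ω_n t)] sin(ns), ω_n = n/2. From ICs: A_1=-2, A_2=2.
So u(s,t) = -2sin(s)cos(t/2) + 2sin(2s)cos(t), and w(s,t) = exp(-s)u(s,t).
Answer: w(s, t) = -2exp(-s)sin(s)cos(t/2) + 2exp(-s)sin(2s)cos(t)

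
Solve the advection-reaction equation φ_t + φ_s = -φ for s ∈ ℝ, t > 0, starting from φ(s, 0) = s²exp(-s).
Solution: Substitute φ = exp(-s)u.
Then φ_s = exp(-s)(u_s - u), φ_t = exp(-s)u_t; substituting and dividing by exp(-s), the lower-order terms cancel: u_t + u_s = 0 (standard advection equation).
Data for u: u(s,0) = exp(s)φ(s,0) = s².
By characteristics (ds/dt = 1), u(s,t) = f(s - t) with f = u(·, 0).
So u(s,t) = s² - 2st + t², and φ(s,t) = exp(-s)u(s,t).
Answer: φ(s, t) = s²exp(-s) - 2stexp(-s) + t²exp(-s)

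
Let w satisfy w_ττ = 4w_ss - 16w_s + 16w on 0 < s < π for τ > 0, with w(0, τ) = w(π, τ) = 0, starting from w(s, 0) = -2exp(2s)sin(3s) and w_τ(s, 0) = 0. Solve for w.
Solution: Substitute w = exp(2s)u.
Then w_s = exp(2s)(u_s + 2u), w_ss = exp(2s)(u_ss + 4u_s + 4u), w_ττ = exp(2s)u_ττ; substituting and dividing by exp(2s), the lower-order terms cancel: u_ττ = 4u_ss (standard wave equation).
Data for u: u(s,0) = exp(-2s)w(s,0) = -2sin(3s); u_τ(s,0) = exp(-2s)w_τ(s,0) = 0. The boundary conditions carry over: u(0,τ) = u(π,τ) = 0.
Separating variables: u = Σ [A_n cos(ω_n τ) + B_n sin(ω_n τ)] sin(ns), ω_n = 2n. From ICs: A_3=-2.
So u(s,τ) = -2sin(3s)cos(6τ), and w(s,τ) = exp(2s)u(s,τ).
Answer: w(s, τ) = -2exp(2s)sin(3s)cos(6τ)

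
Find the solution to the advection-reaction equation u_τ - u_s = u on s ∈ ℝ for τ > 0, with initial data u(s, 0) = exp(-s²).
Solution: Substitute u = exp(τ)w, i.e. w = exp(-τ)u.
By the product rule, u_τ = exp(τ)(w_τ + w), u_s = exp(τ)w_s.
Substituting into the PDE and dividing by exp(τ): w_τ + w - w_s = w.
The lower-order terms cancel, leaving the standard advection equation w_τ - w_s = 0.
Initial data for w: w(s,0) = u(s,0) = exp(-s²).
Solve for w:
  By method of characteristics (waves move left with speed 1):
  Along characteristics s + τ = const, w is constant, so w(s,τ) = f(s + τ) with f = w(·, 0).
Hence w(s,τ) = exp(-(s + τ)²).
Transform back: u(s,τ) = exp(τ)w(s,τ).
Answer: u(s, τ) = exp(τ)exp(-(s + τ)²)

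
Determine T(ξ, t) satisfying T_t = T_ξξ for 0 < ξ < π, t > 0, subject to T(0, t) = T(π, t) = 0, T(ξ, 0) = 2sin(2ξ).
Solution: Separating variables: T = Σ c_n exp(-n²t) sin(nξ). From T(ξ,0) = 2sin(2ξ): c_2=2.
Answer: T(ξ, t) = 2exp(-4t)sin(2ξ)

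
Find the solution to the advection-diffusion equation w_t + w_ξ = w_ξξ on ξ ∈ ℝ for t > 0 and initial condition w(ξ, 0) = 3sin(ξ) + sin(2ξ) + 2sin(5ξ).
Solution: Change to a moving frame: let η = ξ - t, σ = t and write w(ξ,t) = u(η,σ).
By the chain rule w_t = u_σ - u_η, w_ξ = u_η, w_ξξ = u_ηη.
Then w_t + w_ξ = u_σ: the advection term cancels and the PDE becomes the heat equation u_σ = u_ηη on η ∈ ℝ.
Initial data: u(η,0) = w(η,0) = 3sin(η) + sin(2η) + 2sin(5η).
On η ∈ ℝ each mode satisfies (sin(nη))″ = -n² sin(nη), so exp(-n²σ) sin(nη) solves the heat equation; by superposition u(η,σ) = Σ c_n exp(-n²σ) sin(nη).
Reading off the coefficients: c_1=3, c_2=1, c_5=2, so u(η,σ) = 3exp(-σ)sin(η) + exp(-4σ)sin(2η) + 2exp(-25σ)sin(5η).
Substituting back η = ξ - t, σ = t: w(ξ,t) = u(ξ - t, t).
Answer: w(ξ, t) = -3exp(-t)sin(t - ξ) - exp(-4t)sin(2t - 2ξ) - 2exp(-25t)sin(5t - 5ξ)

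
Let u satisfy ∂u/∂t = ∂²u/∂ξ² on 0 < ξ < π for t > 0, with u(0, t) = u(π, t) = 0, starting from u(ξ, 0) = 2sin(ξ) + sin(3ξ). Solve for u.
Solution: Separating variables: u = Σ c_n exp(-n²t) sin(nξ). From u(ξ,0) = 2sin(ξ) + sin(3ξ): c_1=2, c_3=1.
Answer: u(ξ, t) = 2exp(-t)sin(ξ) + exp(-9t)sin(3ξ)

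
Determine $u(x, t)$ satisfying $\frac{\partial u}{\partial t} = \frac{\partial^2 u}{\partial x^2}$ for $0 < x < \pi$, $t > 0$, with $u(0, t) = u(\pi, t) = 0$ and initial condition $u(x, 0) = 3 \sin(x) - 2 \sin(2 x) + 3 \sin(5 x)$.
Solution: Separating variables: $u = \sum c_n e^{-n^2t} \sin(nx)$. From $u(x,0) = 3 \sin(x) - 2 \sin(2 x) + 3 \sin(5 x)$: $c_1=3, c_2=-2, c_5=3$.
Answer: $u(x, t) = 3 e^{-t} \sin(x) - 2 e^{-4 t} \sin(2 x) + 3 e^{-25 t} \sin(5 x)$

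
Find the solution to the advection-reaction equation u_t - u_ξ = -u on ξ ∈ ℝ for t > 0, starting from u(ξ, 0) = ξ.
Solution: Substitute u = exp(-t)w, i.e. w = exp(t)u.
By the product rule, u_t = exp(-t)(w_t - w), u_ξ = exp(-t)w_ξ.
Substituting into the PDE and dividing by exp(-t): w_t - w - w_ξ = -w.
The lower-order terms cancel, leaving the standard advection equation w_t - w_ξ = 0.
Initial data for w: w(ξ,0) = u(ξ,0) = ξ.
Solve for w:
  By method of characteristics (waves move left with speed 1):
  Along characteristics ξ + t = const, w is constant, so w(ξ,t) = f(ξ + t) with f = w(·, 0).
Hence w(ξ,t) = t + ξ.
Transform back: u(ξ,t) = exp(-t)w(ξ,t).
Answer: u(ξ, t) = texp(-t) + ξexp(-t)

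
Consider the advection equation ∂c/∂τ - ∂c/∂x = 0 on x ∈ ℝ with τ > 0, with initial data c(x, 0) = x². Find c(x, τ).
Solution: By method of characteristics (waves move left with speed 1):
Along characteristics x + τ = const, c is constant, so c(x,τ) = f(x + τ) with f = c(·, 0).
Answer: c(x, τ) = x² + 2xτ + τ²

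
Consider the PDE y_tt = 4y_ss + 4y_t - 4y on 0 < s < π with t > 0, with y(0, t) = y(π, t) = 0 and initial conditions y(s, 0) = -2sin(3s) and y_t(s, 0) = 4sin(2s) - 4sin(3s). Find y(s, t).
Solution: Substitute y = exp(2t)u.
Then y_t = exp(2t)(u_t + 2u), y_tt = exp(2t)(u_tt + 4u_t + 4u), y_ss = exp(2t)u_ss; substituting and dividing by exp(2t), the lower-order terms cancel: u_tt = 4u_ss (standard wave equation).
Data for u: u(s,0) = y(s,0) = -2sin(3s); u_t(s,0) = y_t(s,0) - 2y(s,0) = 4sin(2s). The boundary conditions carry over: u(0,t) = u(π,t) = 0.
Separating variables: u = Σ [A_n cos(ω_n t) + B_n sin(ω_n t)] sin(ns), ω_n = 2n. From ICs (B_n = velocity coefficient / ω_n): A_3=-2, B_2=1.
So u(s,t) = sin(2s)sin(4t) - 2sin(3s)cos(6t), and y(s,t) = exp(2t)u(s,t).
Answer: y(s, t) = exp(2t)sin(2s)sin(4t) - 2exp(2t)sin(3s)cos(6t)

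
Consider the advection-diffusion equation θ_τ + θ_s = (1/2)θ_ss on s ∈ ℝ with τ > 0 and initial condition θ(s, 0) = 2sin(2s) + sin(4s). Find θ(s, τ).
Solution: Moving frame: η = s - τ, σ = τ, θ = u(η,σ), so θ_τ = u_σ - u_η and θ_ss = u_ηη.
Hence θ_τ + θ_s = u_σ and the PDE becomes the heat equation u_σ = (1/2)u_ηη on η ∈ ℝ.
Initial data: u(η,0) = θ(η,0) = 2sin(2η) + sin(4η). Each mode sin(nη) decays as exp(-n²σ/2) on ℝ, so u(η,σ) = Σ c_n exp(-n²σ/2) sin(nη) with c_2=2, c_4=1: u(η,σ) = 2exp(-2σ)sin(2η) + exp(-8σ)sin(4η).
Substituting back: θ(s,τ) = u(s - τ, τ).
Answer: θ(s, τ) = 2exp(-2τ)sin(2s - 2τ) + exp(-8τ)sin(4s - 4τ)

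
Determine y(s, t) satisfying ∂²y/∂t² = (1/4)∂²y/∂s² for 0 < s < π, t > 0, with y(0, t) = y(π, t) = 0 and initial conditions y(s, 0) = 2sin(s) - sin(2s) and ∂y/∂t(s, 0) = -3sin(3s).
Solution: Separating variables: y = Σ [A_n cos(ω_n t) + B_n sin(ω_n t)] sin(ns), ω_n = n/2. From ICs (B_n = velocity coefficient / ω_n): A_1=2, A_2=-1, B_3=-2.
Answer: y(s, t) = 2sin(s)cos(t/2) - sin(2s)cos(t) - 2sin(3s)sin(3t/2)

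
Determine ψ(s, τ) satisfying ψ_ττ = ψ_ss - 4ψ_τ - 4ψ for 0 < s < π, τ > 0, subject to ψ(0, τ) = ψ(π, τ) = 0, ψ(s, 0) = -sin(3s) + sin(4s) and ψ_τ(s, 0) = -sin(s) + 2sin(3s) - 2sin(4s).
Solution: Substitute ψ = exp(-2τ)u, i.e. u = exp(2τ)ψ.
By the product rule, ψ_τ = exp(-2τ)(u_τ - 2u), ψ_ττ = exp(-2τ)(u_ττ - 4u_τ + 4u), ψ_ss = exp(-2τ)u_ss.
Substituting into the PDE and dividing by exp(-2τ): u_ττ - 4u_τ + 4u = u_ss - 4(u_τ - 2u) - 4u.
The lower-order terms cancel, leaving the standard wave equation u_ττ = u_ss.
Initial data for u: u(s,0) = ψ(s,0) = -sin(3s) + sin(4s); u_τ(s,0) = ψ_τ(s,0) + 2ψ(s,0) = -sin(s). The boundary conditions carry over: u(0,τ) = u(π,τ) = 0.
Solve for u:
  Using separation of variables u = X(s)T(τ):
  Eigenfunctions: sin(ns), n = 1, 2, 3, ...
  General solution: u(s, τ) = Σ [A_n cos(n τ) + B_n sin(n τ)] sin(ns)
  From u(s,0) = -sin(3s) + sin(4s): A_3=-1, A_4=1. From u_τ(s,0) = -sin(s), using u_τ(s,0) = Σ ω_n B_n sin(ns) with ω_n = n: B_1 = (-1)/1 = -1.
Hence u(s,τ) = -sin(s)sin(τ) - sin(3s)cos(3τ) + sin(4s)cos(4τ).
Transform back: ψ(s,τ) = exp(-2τ)u(s,τ).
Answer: ψ(s, τ) = -exp(-2τ)sin(s)sin(τ) - exp(-2τ)sin(3s)cos(3τ) + exp(-2τ)sin(4s)cos(4τ)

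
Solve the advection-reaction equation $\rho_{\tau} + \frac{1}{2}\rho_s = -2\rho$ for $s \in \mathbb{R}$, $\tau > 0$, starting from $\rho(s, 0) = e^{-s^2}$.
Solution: Substitute $\rho = e^{-2\tau}u$.
Then $\rho_{\tau} = e^{-2\tau}(u_{\tau} - 2u)$, $\rho_s = e^{-2\tau}u_s$; substituting and dividing by $e^{-2\tau}$, the lower-order terms cancel: $u_{\tau} + \frac{1}{2}u_s = 0$ (standard advection equation).
Data for $u$: $u(s,0) = \rho(s,0) = e^{-s^2}$.
By characteristics ($ds/d\tau = 1/2$), $u(s,\tau) = f(s - \frac{1}{2}\tau)$ with $f = u( \cdot , 0)$.
So $u(s,\tau) = e^{-(s - \tau/2)^2}$, and $\rho(s,\tau) = e^{-2\tau}u(s,\tau)$.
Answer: $\rho(s, \tau) = e^{-2 \tau} e^{-(-\tau/2 + s)^2}$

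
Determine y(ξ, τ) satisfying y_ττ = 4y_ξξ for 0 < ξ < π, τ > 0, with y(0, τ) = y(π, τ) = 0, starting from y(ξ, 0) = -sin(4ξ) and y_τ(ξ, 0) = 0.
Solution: Using separation of variables y = X(ξ)T(τ):
Eigenfunctions: sin(nξ), n = 1, 2, 3, ...
General solution: y(ξ, τ) = Σ [A_n cos(2n τ) + B_n sin(2n τ)] sin(nξ)
From y(ξ,0) = -sin(4ξ): A_4=-1. From y_τ(ξ,0) = 0: all B_n = 0.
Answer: y(ξ, τ) = -sin(4ξ)cos(8τ)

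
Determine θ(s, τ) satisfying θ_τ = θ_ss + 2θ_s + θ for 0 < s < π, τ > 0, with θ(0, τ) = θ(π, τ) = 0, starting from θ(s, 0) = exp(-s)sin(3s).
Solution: Substitute θ = exp(-s)u, i.e. u = exp(s)θ.
By the product rule, θ_s = exp(-s)(u_s - u), θ_ss = exp(-s)(u_ss - 2u_s + u), θ_τ = exp(-s)u_τ.
Substituting into the PDE and dividing by exp(-s): u_τ = (u_ss - 2u_s + u) + 2(u_s - u) + u.
The lower-order terms cancel, leaving the standard heat equation u_τ = u_ss.
Initial data for u: u(s,0) = exp(s)θ(s,0) = sin(3s). The boundary conditions carry over: u(0,τ) = u(π,τ) = 0.
Solve for u:
  Using separation of variables u = X(s)G(τ):
  Eigenfunctions: sin(ns), n = 1, 2, 3, ...
  General solution: u(s, τ) = Σ c_n sin(ns) exp(-n² τ)
  Matching u(s,0) = sin(3s) term by term: c_3=1.
Hence u(s,τ) = exp(-9τ)sin(3s).
Transform back: θ(s,τ) = exp(-s)u(s,τ).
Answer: θ(s, τ) = exp(-s)exp(-9τ)sin(3s)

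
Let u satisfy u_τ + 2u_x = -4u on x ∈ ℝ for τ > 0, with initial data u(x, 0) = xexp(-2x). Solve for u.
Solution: Substitute u = exp(-2x)w.
Then u_x = exp(-2x)(w_x - 2w), u_τ = exp(-2x)w_τ; substituting and dividing by exp(-2x), the lower-order terms cancel: w_τ + 2w_x = 0 (standard advection equation).
Data for w: w(x,0) = exp(2x)u(x,0) = x.
By characteristics (dx/dτ = 2), w(x,τ) = f(x - 2τ) with f = w(·, 0).
So w(x,τ) = x - 2τ, and u(x,τ) = exp(-2x)w(x,τ).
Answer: u(x, τ) = xexp(-2x) - 2τexp(-2x)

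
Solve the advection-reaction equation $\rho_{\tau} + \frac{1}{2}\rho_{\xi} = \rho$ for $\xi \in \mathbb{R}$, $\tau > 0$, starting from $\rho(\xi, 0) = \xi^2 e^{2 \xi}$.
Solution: Substitute $\rho = e^{2\xi}u$.
Then $\rho_{\xi} = e^{2\xi}(u_{\xi} + 2u)$, $\rho_{\tau} = e^{2\xi}u_{\tau}$; substituting and dividing by $e^{2\xi}$, the lower-order terms cancel: $u_{\tau} + \frac{1}{2}u_{\xi} = 0$ (standard advection equation).
Data for $u$: $u(\xi,0) = e^{-2\xi}\rho(\xi,0) = \xi^2$.
By characteristics ($d\xi/d\tau = 1/2$), $u(\xi,\tau) = f(\xi - \frac{1}{2}\tau)$ with $f = u( \cdot , 0)$.
So $u(\xi,\tau) = \xi^2 - \xi \tau + \frac{1}{4} \tau^2$, and $\rho(\xi,\tau) = e^{2\xi}u(\xi,\tau)$.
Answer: $\rho(\xi, \tau) = \frac{1}{4} \tau^2 e^{2 \xi} -  \tau \xi e^{2 \xi} + \xi^2 e^{2 \xi}$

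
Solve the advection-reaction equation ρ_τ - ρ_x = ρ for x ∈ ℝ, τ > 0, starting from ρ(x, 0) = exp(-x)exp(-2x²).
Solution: Substitute ρ = exp(-x)u, i.e. u = exp(x)ρ.
By the product rule, ρ_x = exp(-x)(u_x - u), ρ_τ = exp(-x)u_τ.
Substituting into the PDE and dividing by exp(-x): u_τ - (u_x - u) = u.
The lower-order terms cancel, leaving the standard advection equation u_τ - u_x = 0.
Initial data for u: u(x,0) = exp(x)ρ(x,0) = exp(-2x²).
Solve for u:
  By method of characteristics (waves move left with speed 1):
  Along characteristics x + τ = const, u is constant, so u(x,τ) = f(x + τ) with f = u(·, 0).
Hence u(x,τ) = exp(-2(x + τ)²).
Transform back: ρ(x,τ) = exp(-x)u(x,τ).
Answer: ρ(x, τ) = exp(-x)exp(-2(x + τ)²)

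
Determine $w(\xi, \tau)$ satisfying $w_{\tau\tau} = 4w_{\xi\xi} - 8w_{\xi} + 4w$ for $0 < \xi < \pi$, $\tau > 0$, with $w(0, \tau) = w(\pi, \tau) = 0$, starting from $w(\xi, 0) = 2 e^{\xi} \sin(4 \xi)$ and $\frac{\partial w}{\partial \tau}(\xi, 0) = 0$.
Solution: Substitute $w = e^{\xi}u$, i.e. $u = e^{-\xi}w$.
By the product rule, $w_{\xi} = e^{\xi}(u_{\xi} + u)$, $w_{\xi\xi} = e^{\xi}(u_{\xi\xi} + 2u_{\xi} + u)$, $w_{\tau\tau} = e^{\xi}u_{\tau\tau}$.
Substituting into the PDE and dividing by $e^{\xi}$: $u_{\tau\tau} = 4(u_{\xi\xi} + 2u_{\xi} + u) - 8(u_{\xi} + u) + 4u$.
The lower-order terms cancel, leaving the standard wave equation $u_{\tau\tau} = 4u_{\xi\xi}$.
Initial data for $u$: $u(\xi,0) = e^{-\xi}w(\xi,0) = 2 \sin(4 \xi)$; $u_{\tau}(\xi,0) = e^{-\xi}w_{\tau}(\xi,0) = 0$. The boundary conditions carry over: $u(0,\tau) = u(\pi,\tau) = 0$.
Solve for $u$:
  Using separation of variables $u = X(\xi)T(\tau)$:
  Eigenfunctions: $\sin(n\xi)$, $n = 1, 2, 3, \ldots$
  General solution: $u(\xi, \tau) = \sum [A_n \cos(2n \tau) + B_n \sin(2n \tau)] \sin(n\xi)$
  From $u(\xi,0) = 2 \sin(4 \xi)$: $A_4=2$. From $u_{\tau}(\xi,0) = 0$: all $B_n = 0$.
Hence $u(\xi,\tau) = 2 \sin(4 \xi) \cos(8 \tau)$.
Transform back: $w(\xi,\tau) = e^{\xi}u(\xi,\tau)$.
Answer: $w(\xi, \tau) = 2 e^{\xi} \sin(4 \xi) \cos(8 \tau)$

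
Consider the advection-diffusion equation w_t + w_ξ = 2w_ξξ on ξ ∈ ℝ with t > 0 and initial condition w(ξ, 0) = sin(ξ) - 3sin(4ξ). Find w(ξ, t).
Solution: Change to a moving frame: let η = ξ - t, σ = t and write w(ξ,t) = u(η,σ).
By the chain rule w_t = u_σ - u_η, w_ξ = u_η, w_ξξ = u_ηη.
Then w_t + w_ξ = u_σ: the advection term cancels and the PDE becomes the heat equation u_σ = 2u_ηη on η ∈ ℝ.
Initial data: u(η,0) = w(η,0) = sin(η) - 3sin(4η).
On η ∈ ℝ each mode satisfies (sin(nη))″ = -n² sin(nη), so exp(-2n²σ) sin(nη) solves the heat equation; by superposition u(η,σ) = Σ c_n exp(-2n²σ) sin(nη).
Reading off the coefficients: c_1=1, c_4=-3, so u(η,σ) = exp(-2σ)sin(η) - 3exp(-32σ)sin(4η).
Substituting back η = ξ - t, σ = t: w(ξ,t) = u(ξ - t, t).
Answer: w(ξ, t) = -exp(-2t)sin(t - ξ) + 3exp(-32t)sin(4t - 4ξ)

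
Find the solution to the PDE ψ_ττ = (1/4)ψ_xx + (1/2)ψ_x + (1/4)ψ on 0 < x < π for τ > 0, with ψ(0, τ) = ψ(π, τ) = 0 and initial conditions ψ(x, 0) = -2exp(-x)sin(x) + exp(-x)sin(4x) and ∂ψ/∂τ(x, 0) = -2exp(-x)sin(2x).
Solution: Substitute ψ = exp(-x)u.
Then ψ_x = exp(-x)(u_x - u), ψ_xx = exp(-x)(u_xx - 2u_x + u), ψ_ττ = exp(-x)u_ττ; substituting and dividing by exp(-x), the lower-order terms cancel: u_ττ = (1/4)u_xx (standard wave equation).
Data for u: u(x,0) = exp(x)ψ(x,0) = -2sin(x) + sin(4x); u_τ(x,0) = exp(x)ψ_τ(x,0) = -2sin(2x). The boundary conditions carry over: u(0,τ) = u(π,τ) = 0.
Separating variables: u = Σ [A_n cos(ω_n τ) + B_n sin(ω_n τ)] sin(nx), ω_n = n/2. From ICs (B_n = velocity coefficient / ω_n): A_1=-2, A_4=1, B_2=-2.
So u(x,τ) = -2sin(x)cos(τ/2) - 2sin(2x)sin(τ) + sin(4x)cos(2τ), and ψ(x,τ) = exp(-x)u(x,τ).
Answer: ψ(x, τ) = -2exp(-x)sin(x)cos(τ/2) - 2exp(-x)sin(2x)sin(τ) + exp(-x)sin(4x)cos(2τ)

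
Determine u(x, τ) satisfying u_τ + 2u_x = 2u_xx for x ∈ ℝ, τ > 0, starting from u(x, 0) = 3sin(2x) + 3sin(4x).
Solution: Change to a moving frame: let η = x - 2τ, σ = τ and write u(x,τ) = w(η,σ).
By the chain rule u_τ = w_σ - 2w_η, u_x = w_η, u_xx = w_ηη.
Then u_τ + 2u_x = w_σ: the advection term cancels and the PDE becomes the heat equation w_σ = 2w_ηη on η ∈ ℝ.
Initial data: w(η,0) = u(η,0) = 3sin(2η) + 3sin(4η).
On η ∈ ℝ each mode satisfies (sin(nη))″ = -n² sin(nη), so exp(-2n²σ) sin(nη) solves the heat equation; by superposition w(η,σ) = Σ c_n exp(-2n²σ) sin(nη).
Reading off the coefficients: c_2=3, c_4=3, so w(η,σ) = 3exp(-8σ)sin(2η) + 3exp(-32σ)sin(4η).
Substituting back η = x - 2τ, σ = τ: u(x,τ) = w(x - 2τ, τ).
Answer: u(x, τ) = 3exp(-8τ)sin(2x - 4τ) + 3exp(-32τ)sin(4x - 8τ)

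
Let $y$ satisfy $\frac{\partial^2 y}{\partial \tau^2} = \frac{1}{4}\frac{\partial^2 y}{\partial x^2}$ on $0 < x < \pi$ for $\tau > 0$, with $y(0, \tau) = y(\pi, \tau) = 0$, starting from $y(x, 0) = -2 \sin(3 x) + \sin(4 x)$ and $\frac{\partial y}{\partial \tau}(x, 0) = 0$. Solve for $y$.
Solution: Separating variables: $y = \sum [A_n \cos(\omega_n \tau) + B_n \sin(\omega_n \tau)] \sin(nx)$, $\omega_n = n/2$. From ICs: $A_3=-2, A_4=1$.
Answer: $y(x, \tau) = -2 \sin(3 x) \cos(3 \tau/2) + \sin(4 x) \cos(2 \tau)$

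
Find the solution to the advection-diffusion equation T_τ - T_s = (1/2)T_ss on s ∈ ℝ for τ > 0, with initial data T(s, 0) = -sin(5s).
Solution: Moving frame: η = s + τ, σ = τ, T = u(η,σ), so T_τ = u_σ + u_η and T_ss = u_ηη.
Hence T_τ - T_s = u_σ and the PDE becomes the heat equation u_σ = (1/2)u_ηη on η ∈ ℝ.
Initial data: u(η,0) = T(η,0) = -sin(5η). Each mode sin(nη) decays as exp(-n²σ/2) on ℝ, so u(η,σ) = Σ c_n exp(-n²σ/2) sin(nη) with c_5=-1: u(η,σ) = -exp(-25σ/2)sin(5η).
Substituting back: T(s,τ) = u(s + τ, τ).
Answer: T(s, τ) = -exp(-25τ/2)sin(5s + 5τ)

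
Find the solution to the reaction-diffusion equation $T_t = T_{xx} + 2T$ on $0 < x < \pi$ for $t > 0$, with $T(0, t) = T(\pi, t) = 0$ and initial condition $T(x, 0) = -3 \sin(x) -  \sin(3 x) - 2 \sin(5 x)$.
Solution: Substitute $T = e^{2t}u$.
Then $T_t = e^{2t}(u_t + 2u)$, $T_{xx} = e^{2t}u_{xx}$; substituting and dividing by $e^{2t}$, the lower-order terms cancel: $u_t = u_{xx}$ (standard heat equation).
Data for $u$: $u(x,0) = T(x,0) = -3 \sin(x) - \sin(3 x) - 2 \sin(5 x)$. The boundary conditions carry over: $u(0,t) = u(\pi,t) = 0$.
Separating variables: $u = \sum c_n e^{-n^2t} \sin(nx)$. From $u(x,0) = -3 \sin(x) - \sin(3 x) - 2 \sin(5 x)$: $c_1=-3, c_3=-1, c_5=-2$.
So $u(x,t) = -3 e^{-t} \sin(x) - e^{-9 t} \sin(3 x) - 2 e^{-25 t} \sin(5 x)$, and $T(x,t) = e^{2t}u(x,t)$.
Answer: $T(x, t) = -3 e^{t} \sin(x) -  e^{-7 t} \sin(3 x) - 2 e^{-23 t} \sin(5 x)$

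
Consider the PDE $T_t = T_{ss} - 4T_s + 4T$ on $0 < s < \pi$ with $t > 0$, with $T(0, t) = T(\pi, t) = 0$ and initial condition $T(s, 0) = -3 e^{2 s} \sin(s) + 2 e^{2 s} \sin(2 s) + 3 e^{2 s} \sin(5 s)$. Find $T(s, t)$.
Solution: Substitute $T = e^{2s}u$, i.e. $u = e^{-2s}T$.
By the product rule, $T_s = e^{2s}(u_s + 2u)$, $T_{ss} = e^{2s}(u_{ss} + 4u_s + 4u)$, $T_t = e^{2s}u_t$.
Substituting into the PDE and dividing by $e^{2s}$: $u_t = (u_{ss} + 4u_s + 4u) - 4(u_s + 2u) + 4u$.
The lower-order terms cancel, leaving the standard heat equation $u_t = u_{ss}$.
Initial data for $u$: $u(s,0) = e^{-2s}T(s,0) = -3 \sin(s) + 2 \sin(2 s) + 3 \sin(5 s)$. The boundary conditions carry over: $u(0,t) = u(\pi,t) = 0$.
Solve for $u$:
  Using separation of variables $u = X(s)G(t)$:
  Eigenfunctions: $\sin(ns)$, $n = 1, 2, 3, \ldots$
  General solution: $u(s, t) = \sum c_n \sin(ns) e^{-n^2 t}$
  Matching $u(s,0) = -3 \sin(s) + 2 \sin(2 s) + 3 \sin(5 s)$ term by term: $c_1=-3, c_2=2, c_5=3$.
Hence $u(s,t) = -3 e^{-t} \sin(s) + 2 e^{-4 t} \sin(2 s) + 3 e^{-25 t} \sin(5 s)$.
Transform back: $T(s,t) = e^{2s}u(s,t)$.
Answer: $T(s, t) = -3 e^{2 s} e^{-t} \sin(s) + 2 e^{2 s} e^{-4 t} \sin(2 s) + 3 e^{2 s} e^{-25 t} \sin(5 s)$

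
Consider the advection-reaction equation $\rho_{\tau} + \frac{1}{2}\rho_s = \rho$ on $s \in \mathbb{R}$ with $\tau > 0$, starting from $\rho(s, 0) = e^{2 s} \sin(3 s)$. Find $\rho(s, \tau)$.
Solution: Substitute $\rho = e^{2s}u$.
Then $\rho_s = e^{2s}(u_s + 2u)$, $\rho_{\tau} = e^{2s}u_{\tau}$; substituting and dividing by $e^{2s}$, the lower-order terms cancel: $u_{\tau} + \frac{1}{2}u_s = 0$ (standard advection equation).
Data for $u$: $u(s,0) = e^{-2s}\rho(s,0) = \sin(3 s)$.
By characteristics ($ds/d\tau = 1/2$), $u(s,\tau) = f(s - \frac{1}{2}\tau)$ with $f = u( \cdot , 0)$.
So $u(s,\tau) = \sin(3 s - 3 \tau/2)$, and $\rho(s,\tau) = e^{2s}u(s,\tau)$.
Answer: $\rho(s, \tau) = - e^{2 s} \sin(3 \tau/2 - 3 s)$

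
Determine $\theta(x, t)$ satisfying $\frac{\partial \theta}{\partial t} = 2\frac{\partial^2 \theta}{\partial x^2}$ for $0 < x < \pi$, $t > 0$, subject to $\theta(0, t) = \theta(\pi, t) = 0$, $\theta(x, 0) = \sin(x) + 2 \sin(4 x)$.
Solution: Using separation of variables $\theta = X(x)G(t)$:
Eigenfunctions: $\sin(nx)$, $n = 1, 2, 3, \ldots$
General solution: $\theta(x, t) = \sum c_n \sin(nx) e^{-2n^2 t}$
Matching $\theta(x,0) = \sin(x) + 2 \sin(4 x)$ term by term: $c_1=1, c_4=2$.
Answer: $\theta(x, t) = e^{-2 t} \sin(x) + 2 e^{-32 t} \sin(4 x)$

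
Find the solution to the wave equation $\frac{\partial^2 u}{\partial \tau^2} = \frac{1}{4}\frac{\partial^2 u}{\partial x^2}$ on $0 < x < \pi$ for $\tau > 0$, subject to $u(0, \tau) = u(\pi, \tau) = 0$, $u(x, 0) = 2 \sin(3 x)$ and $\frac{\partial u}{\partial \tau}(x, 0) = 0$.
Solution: Using separation of variables $u = X(x)T(\tau)$:
Eigenfunctions: $\sin(nx)$, $n = 1, 2, 3, \ldots$
General solution: $u(x, \tau) = \sum [A_n \cos(n \tau/2) + B_n \sin(n \tau/2)] \sin(nx)$
From $u(x,0) = 2 \sin(3 x)$: $A_3=2$. From $u_{\tau}(x,0) = 0$: all $B_n = 0$.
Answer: $u(x, \tau) = 2 \sin(3 x) \cos(3 \tau/2)$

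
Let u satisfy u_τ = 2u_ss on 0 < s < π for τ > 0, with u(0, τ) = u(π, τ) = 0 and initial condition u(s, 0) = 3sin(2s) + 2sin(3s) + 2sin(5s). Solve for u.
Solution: Separating variables: u = Σ c_n exp(-2n²τ) sin(ns). From u(s,0) = 3sin(2s) + 2sin(3s) + 2sin(5s): c_2=3, c_3=2, c_5=2.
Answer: u(s, τ) = 3exp(-8τ)sin(2s) + 2exp(-18τ)sin(3s) + 2exp(-50τ)sin(5s)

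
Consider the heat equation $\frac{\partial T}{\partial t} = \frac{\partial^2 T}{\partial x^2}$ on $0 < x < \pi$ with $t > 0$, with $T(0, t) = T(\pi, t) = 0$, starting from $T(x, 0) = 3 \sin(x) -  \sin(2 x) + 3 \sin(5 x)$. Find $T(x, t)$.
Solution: Separating variables: $T = \sum c_n e^{-n^2t} \sin(nx)$. From $T(x,0) = 3 \sin(x) - \sin(2 x) + 3 \sin(5 x)$: $c_1=3, c_2=-1, c_5=3$.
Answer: $T(x, t) = 3 e^{-t} \sin(x) -  e^{-4 t} \sin(2 x) + 3 e^{-25 t} \sin(5 x)$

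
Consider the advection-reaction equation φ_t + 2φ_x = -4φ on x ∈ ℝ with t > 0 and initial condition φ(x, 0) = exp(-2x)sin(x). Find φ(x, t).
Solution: Substitute φ = exp(-2x)u, i.e. u = exp(2x)φ.
By the product rule, φ_x = exp(-2x)(u_x - 2u), φ_t = exp(-2x)u_t.
Substituting into the PDE and dividing by exp(-2x): u_t + 2(u_x - 2u) = -4u.
The lower-order terms cancel, leaving the standard advection equation u_t + 2u_x = 0.
Initial data for u: u(x,0) = exp(2x)φ(x,0) = sin(x).
Solve for u:
  By method of characteristics (waves move right with speed 2):
  Along characteristics x - 2t = const, u is constant, so u(x,t) = f(x - 2t) with f = u(·, 0).
Hence u(x,t) = -sin(2t - x).
Transform back: φ(x,t) = exp(-2x)u(x,t).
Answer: φ(x, t) = -exp(-2x)sin(2t - x)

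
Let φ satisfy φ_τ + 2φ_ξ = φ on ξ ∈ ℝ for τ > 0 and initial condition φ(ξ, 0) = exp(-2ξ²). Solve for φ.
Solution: Substitute φ = exp(τ)u, i.e. u = exp(-τ)φ.
By the product rule, φ_τ = exp(τ)(u_τ + u), φ_ξ = exp(τ)u_ξ.
Substituting into the PDE and dividing by exp(τ): u_τ + u + 2u_ξ = u.
The lower-order terms cancel, leaving the standard advection equation u_τ + 2u_ξ = 0.
Initial data for u: u(ξ,0) = φ(ξ,0) = exp(-2ξ²).
Solve for u:
  By method of characteristics (waves move right with speed 2):
  Along characteristics ξ - 2τ = const, u is constant, so u(ξ,τ) = f(ξ - 2τ) with f = u(·, 0).
Hence u(ξ,τ) = exp(-2(ξ - 2τ)²).
Transform back: φ(ξ,τ) = exp(τ)u(ξ,τ).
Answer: φ(ξ, τ) = exp(τ)exp(-2(ξ - 2τ)²)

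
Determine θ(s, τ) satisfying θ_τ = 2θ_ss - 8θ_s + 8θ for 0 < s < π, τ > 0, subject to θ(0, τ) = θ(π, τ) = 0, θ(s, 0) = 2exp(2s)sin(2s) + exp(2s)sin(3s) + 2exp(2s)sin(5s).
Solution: Substitute θ = exp(2s)u.
Then θ_s = exp(2s)(u_s + 2u), θ_ss = exp(2s)(u_ss + 4u_s + 4u), θ_τ = exp(2s)u_τ; substituting and dividing by exp(2s), the lower-order terms cancel: u_τ = 2u_ss (standard heat equation).
Data for u: u(s,0) = exp(-2s)θ(s,0) = 2sin(2s) + sin(3s) + 2sin(5s). The boundary conditions carry over: u(0,τ) = u(π,τ) = 0.
Separating variables: u = Σ c_n exp(-2n²τ) sin(ns). From u(s,0) = 2sin(2s) + sin(3s) + 2sin(5s): c_2=2, c_3=1, c_5=2.
So u(s,τ) = 2exp(-8τ)sin(2s) + exp(-18τ)sin(3s) + 2exp(-50τ)sin(5s), and θ(s,τ) = exp(2s)u(s,τ).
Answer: θ(s, τ) = 2exp(2s)exp(-8τ)sin(2s) + exp(2s)exp(-18τ)sin(3s) + 2exp(2s)exp(-50τ)sin(5s)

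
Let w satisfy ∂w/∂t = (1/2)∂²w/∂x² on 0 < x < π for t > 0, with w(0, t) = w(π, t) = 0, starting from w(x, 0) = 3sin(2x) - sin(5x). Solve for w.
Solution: Separating variables: w = Σ c_n exp(-n²t/2) sin(nx). From w(x,0) = 3sin(2x) - sin(5x): c_2=3, c_5=-1.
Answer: w(x, t) = 3exp(-2t)sin(2x) - exp(-25t/2)sin(5x)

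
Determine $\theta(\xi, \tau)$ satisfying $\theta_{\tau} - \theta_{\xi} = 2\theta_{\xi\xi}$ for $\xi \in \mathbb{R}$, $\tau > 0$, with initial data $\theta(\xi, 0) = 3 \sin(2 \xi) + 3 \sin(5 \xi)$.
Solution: Moving frame: $\eta = \xi + \tau$, $\sigma = \tau$, $\theta = u(\eta,\sigma)$, so $\theta_{\tau} = u_{\sigma} + u_{\eta}$ and $\theta_{\xi\xi} = u_{\eta\eta}$.
Hence $\theta_{\tau} - \theta_{\xi} = u_{\sigma}$ and the PDE becomes the heat equation $u_{\sigma} = 2u_{\eta\eta}$ on $\eta \in \mathbb{R}$.
Initial data: $u(\eta,0) = \theta(\eta,0) = 3 \sin(2 \eta) + 3 \sin(5 \eta)$. Each mode $\sin(n\eta)$ decays as $e^{-2n^2\sigma}$ on $\mathbb{R}$, so $u(\eta,\sigma) = \sum c_n e^{-2n^2\sigma} \sin(n\eta)$ with $c_2=3, c_5=3$: $u(\eta,\sigma) = 3 e^{-8 \sigma} \sin(2 \eta) + 3 e^{-50 \sigma} \sin(5 \eta)$.
Substituting back: $\theta(\xi,\tau) = u(\xi + \tau, \tau)$.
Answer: $\theta(\xi, \tau) = 3 e^{-8 \tau} \sin(2 \tau + 2 \xi) + 3 e^{-50 \tau} \sin(5 \tau + 5 \xi)$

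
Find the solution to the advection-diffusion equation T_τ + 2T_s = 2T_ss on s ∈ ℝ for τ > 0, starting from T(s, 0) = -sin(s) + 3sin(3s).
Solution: Change to a moving frame: let η = s - 2τ, σ = τ and write T(s,τ) = u(η,σ).
By the chain rule T_τ = u_σ - 2u_η, T_s = u_η, T_ss = u_ηη.
Then T_τ + 2T_s = u_σ: the advection term cancels and the PDE becomes the heat equation u_σ = 2u_ηη on η ∈ ℝ.
Initial data: u(η,0) = T(η,0) = -sin(η) + 3sin(3η).
On η ∈ ℝ each mode satisfies (sin(nη))″ = -n² sin(nη), so exp(-2n²σ) sin(nη) solves the heat equation; by superposition u(η,σ) = Σ c_n exp(-2n²σ) sin(nη).
Reading off the coefficients: c_1=-1, c_3=3, so u(η,σ) = -exp(-2σ)sin(η) + 3exp(-18σ)sin(3η).
Substituting back η = s - 2τ, σ = τ: T(s,τ) = u(s - 2τ, τ).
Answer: T(s, τ) = -exp(-2τ)sin(s - 2τ) + 3exp(-18τ)sin(3s - 6τ)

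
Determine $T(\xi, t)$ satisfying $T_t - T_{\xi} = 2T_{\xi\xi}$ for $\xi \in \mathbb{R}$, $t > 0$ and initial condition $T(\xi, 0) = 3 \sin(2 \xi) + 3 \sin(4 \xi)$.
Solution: Change to a moving frame: let $\eta = \xi + t$, $\sigma = t$ and write $T(\xi,t) = u(\eta,\sigma)$.
By the chain rule $T_t = u_{\sigma} + u_{\eta}$, $T_{\xi} = u_{\eta}$, $T_{\xi\xi} = u_{\eta\eta}$.
Then $T_t - T_{\xi} = u_{\sigma}$: the advection term cancels and the PDE becomes the heat equation $u_{\sigma} = 2u_{\eta\eta}$ on $\eta \in \mathbb{R}$.
Initial data: $u(\eta,0) = T(\eta,0) = 3 \sin(2 \eta) + 3 \sin(4 \eta)$.
On $\eta \in \mathbb{R}$ each mode satisfies $(\sin(n\eta))'' = -n^2 \sin(n\eta)$, so $e^{-2n^2\sigma} \sin(n\eta)$ solves the heat equation; by superposition $u(\eta,\sigma) = \sum c_n e^{-2n^2\sigma} \sin(n\eta)$.
Reading off the coefficients: $c_2=3, c_4=3$, so $u(\eta,\sigma) = 3 e^{-8 \sigma} \sin(2 \eta) + 3 e^{-32 \sigma} \sin(4 \eta)$.
Substituting back $\eta = \xi + t$, $\sigma = t$: $T(\xi,t) = u(\xi + t, t)$.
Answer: $T(\xi, t) = 3 e^{-8 t} \sin(2 \xi + 2 t) + 3 e^{-32 t} \sin(4 \xi + 4 t)$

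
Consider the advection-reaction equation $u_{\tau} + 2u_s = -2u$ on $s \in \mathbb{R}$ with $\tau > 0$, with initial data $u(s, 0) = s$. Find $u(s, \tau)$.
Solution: Substitute $u = e^{-2\tau}w$.
Then $u_{\tau} = e^{-2\tau}(w_{\tau} - 2w)$, $u_s = e^{-2\tau}w_s$; substituting and dividing by $e^{-2\tau}$, the lower-order terms cancel: $w_{\tau} + 2w_s = 0$ (standard advection equation).
Data for $w$: $w(s,0) = u(s,0) = s$.
By characteristics ($ds/d\tau = 2$), $w(s,\tau) = f(s - 2\tau)$ with $f = w( \cdot , 0)$.
So $w(s,\tau) = s - 2 \tau$, and $u(s,\tau) = e^{-2\tau}w(s,\tau)$.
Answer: $u(s, \tau) = -2 \tau e^{-2 \tau} + s e^{-2 \tau}$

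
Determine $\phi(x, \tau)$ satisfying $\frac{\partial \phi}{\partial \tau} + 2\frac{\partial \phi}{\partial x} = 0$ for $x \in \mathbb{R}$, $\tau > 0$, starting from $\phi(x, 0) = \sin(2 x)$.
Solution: By method of characteristics (waves move right with speed 2):
Along characteristics $x - 2\tau =$ const, $\phi$ is constant, so $\phi(x,\tau) = f(x - 2\tau)$ with $f = \phi( \cdot , 0)$.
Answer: $\phi(x, \tau) = - \sin(4 \tau - 2 x)$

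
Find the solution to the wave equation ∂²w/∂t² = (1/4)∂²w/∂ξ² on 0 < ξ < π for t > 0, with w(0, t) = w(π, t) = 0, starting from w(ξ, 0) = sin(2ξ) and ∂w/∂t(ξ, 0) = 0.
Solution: Using separation of variables w = X(ξ)T(t):
Eigenfunctions: sin(nξ), n = 1, 2, 3, ...
General solution: w(ξ, t) = Σ [A_n cos(n t/2) + B_n sin(n t/2)] sin(nξ)
From w(ξ,0) = sin(2ξ): A_2=1. From w_t(ξ,0) = 0: all B_n = 0.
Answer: w(ξ, t) = sin(2ξ)cos(t)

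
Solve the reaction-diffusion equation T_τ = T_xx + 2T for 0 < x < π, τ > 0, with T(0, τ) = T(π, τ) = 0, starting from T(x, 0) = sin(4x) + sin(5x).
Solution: Substitute T = exp(2τ)u.
Then T_τ = exp(2τ)(u_τ + 2u), T_xx = exp(2τ)u_xx; substituting and dividing by exp(2τ), the lower-order terms cancel: u_τ = u_xx (standard heat equation).
Data for u: u(x,0) = T(x,0) = sin(4x) + sin(5x). The boundary conditions carry over: u(0,τ) = u(π,τ) = 0.
Separating variables: u = Σ c_n exp(-n²τ) sin(nx). From u(x,0) = sin(4x) + sin(5x): c_4=1, c_5=1.
So u(x,τ) = exp(-16τ)sin(4x) + exp(-25τ)sin(5x), and T(x,τ) = exp(2τ)u(x,τ).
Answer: T(x, τ) = exp(-14τ)sin(4x) + exp(-23τ)sin(5x)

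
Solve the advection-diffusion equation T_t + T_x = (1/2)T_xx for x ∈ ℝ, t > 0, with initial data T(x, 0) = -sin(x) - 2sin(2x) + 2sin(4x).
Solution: Change to a moving frame: let η = x - t, σ = t and write T(x,t) = u(η,σ).
By the chain rule T_t = u_σ - u_η, T_x = u_η, T_xx = u_ηη.
Then T_t + T_x = u_σ: the advection term cancels and the PDE becomes the heat equation u_σ = (1/2)u_ηη on η ∈ ℝ.
Initial data: u(η,0) = T(η,0) = -sin(η) - 2sin(2η) + 2sin(4η).
On η ∈ ℝ each mode satisfies (sin(nη))″ = -n² sin(nη), so exp(-n²σ/2) sin(nη) solves the heat equation; by superposition u(η,σ) = Σ c_n exp(-n²σ/2) sin(nη).
Reading off the coefficients: c_1=-1, c_2=-2, c_4=2, so u(η,σ) = -2exp(-2σ)sin(2η) + 2exp(-8σ)sin(4η) - exp(-σ/2)sin(η).
Substituting back η = x - t, σ = t: T(x,t) = u(x - t, t).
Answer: T(x, t) = 2exp(-2t)sin(2t - 2x) - 2exp(-8t)sin(4t - 4x) + exp(-t/2)sin(t - x)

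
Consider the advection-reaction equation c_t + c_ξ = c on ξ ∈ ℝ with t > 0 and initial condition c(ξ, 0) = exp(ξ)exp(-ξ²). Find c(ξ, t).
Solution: Substitute c = exp(ξ)u, i.e. u = exp(-ξ)c.
By the product rule, c_ξ = exp(ξ)(u_ξ + u), c_t = exp(ξ)u_t.
Substituting into the PDE and dividing by exp(ξ): u_t + (u_ξ + u) = u.
The lower-order terms cancel, leaving the standard advection equation u_t + u_ξ = 0.
Initial data for u: u(ξ,0) = exp(-ξ)c(ξ,0) = exp(-ξ²).
Solve for u:
  By method of characteristics (waves move right with speed 1):
  Along characteristics ξ - t = const, u is constant, so u(ξ,t) = f(ξ - t) with f = u(·, 0).
Hence u(ξ,t) = exp(-(-t + ξ)²).
Transform back: c(ξ,t) = exp(ξ)u(ξ,t).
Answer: c(ξ, t) = exp(ξ)exp(-(-t + ξ)²)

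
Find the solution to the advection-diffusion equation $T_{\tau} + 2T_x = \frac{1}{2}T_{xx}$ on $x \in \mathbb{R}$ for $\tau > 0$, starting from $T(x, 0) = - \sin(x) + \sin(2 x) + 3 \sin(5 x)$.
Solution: Change to a moving frame: let $\eta = x - 2\tau$, $\sigma = \tau$ and write $T(x,\tau) = u(\eta,\sigma)$.
By the chain rule $T_{\tau} = u_{\sigma} - 2u_{\eta}$, $T_x = u_{\eta}$, $T_{xx} = u_{\eta\eta}$.
Then $T_{\tau} + 2T_x = u_{\sigma}$: the advection term cancels and the PDE becomes the heat equation $u_{\sigma} = \frac{1}{2}u_{\eta\eta}$ on $\eta \in \mathbb{R}$.
Initial data: $u(\eta,0) = T(\eta,0) = - \sin(\eta) + \sin(2 \eta) + 3 \sin(5 \eta)$.
On $\eta \in \mathbb{R}$ each mode satisfies $(\sin(n\eta))'' = -n^2 \sin(n\eta)$, so $e^{-n^2\sigma/2} \sin(n\eta)$ solves the heat equation; by superposition $u(\eta,\sigma) = \sum c_n e^{-n^2\sigma/2} \sin(n\eta)$.
Reading off the coefficients: $c_1=-1, c_2=1, c_5=3$, so $u(\eta,\sigma) = e^{-2 \sigma} \sin(2 \eta) - e^{-\sigma/2} \sin(\eta) + 3 e^{-25 \sigma/2} \sin(5 \eta)$.
Substituting back $\eta = x - 2\tau$, $\sigma = \tau$: $T(x,\tau) = u(x - 2\tau, \tau)$.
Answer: $T(x, \tau) = - e^{-2 \tau} \sin(4 \tau - 2 x) + e^{-\tau/2} \sin(2 \tau - x) - 3 e^{-25 \tau/2} \sin(10 \tau - 5 x)$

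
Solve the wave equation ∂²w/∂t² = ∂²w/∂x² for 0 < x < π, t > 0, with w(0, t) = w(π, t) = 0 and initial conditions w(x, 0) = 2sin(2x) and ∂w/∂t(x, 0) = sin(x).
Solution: Using separation of variables w = X(x)T(t):
Eigenfunctions: sin(nx), n = 1, 2, 3, ...
General solution: w(x, t) = Σ [A_n cos(n t) + B_n sin(n t)] sin(nx)
From w(x,0) = 2sin(2x): A_2=2. From w_t(x,0) = sin(x), using w_t(x,0) = Σ ω_n B_n sin(nx) with ω_n = n: B_1 = 1/1 = 1.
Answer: w(x, t) = sin(t)sin(x) + 2sin(2x)cos(2t)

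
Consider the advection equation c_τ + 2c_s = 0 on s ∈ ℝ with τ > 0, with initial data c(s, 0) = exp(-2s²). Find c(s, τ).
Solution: By method of characteristics (waves move right with speed 2):
Along characteristics s - 2τ = const, c is constant, so c(s,τ) = f(s - 2τ) with f = c(·, 0).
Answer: c(s, τ) = exp(-2(s - 2τ)²)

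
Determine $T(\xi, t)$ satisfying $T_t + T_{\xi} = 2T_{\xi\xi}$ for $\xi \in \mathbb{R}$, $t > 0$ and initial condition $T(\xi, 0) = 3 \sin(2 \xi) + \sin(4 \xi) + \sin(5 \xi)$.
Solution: Change to a moving frame: let $\eta = \xi - t$, $\sigma = t$ and write $T(\xi,t) = u(\eta,\sigma)$.
By the chain rule $T_t = u_{\sigma} - u_{\eta}$, $T_{\xi} = u_{\eta}$, $T_{\xi\xi} = u_{\eta\eta}$.
Then $T_t + T_{\xi} = u_{\sigma}$: the advection term cancels and the PDE becomes the heat equation $u_{\sigma} = 2u_{\eta\eta}$ on $\eta \in \mathbb{R}$.
Initial data: $u(\eta,0) = T(\eta,0) = 3 \sin(2 \eta) + \sin(4 \eta) + \sin(5 \eta)$.
On $\eta \in \mathbb{R}$ each mode satisfies $(\sin(n\eta))'' = -n^2 \sin(n\eta)$, so $e^{-2n^2\sigma} \sin(n\eta)$ solves the heat equation; by superposition $u(\eta,\sigma) = \sum c_n e^{-2n^2\sigma} \sin(n\eta)$.
Reading off the coefficients: $c_2=3, c_4=1, c_5=1$, so $u(\eta,\sigma) = 3 e^{-8 \sigma} \sin(2 \eta) + e^{-32 \sigma} \sin(4 \eta) + e^{-50 \sigma} \sin(5 \eta)$.
Substituting back $\eta = \xi - t$, $\sigma = t$: $T(\xi,t) = u(\xi - t, t)$.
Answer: $T(\xi, t) = 3 e^{-8 t} \sin(2 \xi - 2 t) + e^{-32 t} \sin(4 \xi - 4 t) + e^{-50 t} \sin(5 \xi - 5 t)$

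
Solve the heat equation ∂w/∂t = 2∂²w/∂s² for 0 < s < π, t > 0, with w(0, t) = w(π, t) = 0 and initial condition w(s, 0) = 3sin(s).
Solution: Separating variables: w = Σ c_n exp(-2n²t) sin(ns). From w(s,0) = 3sin(s): c_1=3.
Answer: w(s, t) = 3exp(-2t)sin(s)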